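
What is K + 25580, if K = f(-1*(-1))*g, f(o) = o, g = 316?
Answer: 25896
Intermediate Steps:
K = 316 (K = -1*(-1)*316 = 1*316 = 316)
K + 25580 = 316 + 25580 = 25896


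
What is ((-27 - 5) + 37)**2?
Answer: 25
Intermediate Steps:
((-27 - 5) + 37)**2 = (-32 + 37)**2 = 5**2 = 25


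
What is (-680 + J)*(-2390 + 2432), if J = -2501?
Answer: -133602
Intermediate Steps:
(-680 + J)*(-2390 + 2432) = (-680 - 2501)*(-2390 + 2432) = -3181*42 = -133602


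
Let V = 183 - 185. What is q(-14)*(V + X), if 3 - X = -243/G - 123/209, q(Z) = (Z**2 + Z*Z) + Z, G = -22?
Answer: -747117/209 ≈ -3574.7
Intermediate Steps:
V = -2
q(Z) = Z + 2*Z**2 (q(Z) = (Z**2 + Z**2) + Z = 2*Z**2 + Z = Z + 2*Z**2)
X = -3117/418 (X = 3 - (-243/(-22) - 123/209) = 3 - (-243*(-1/22) - 123*1/209) = 3 - (243/22 - 123/209) = 3 - 1*4371/418 = 3 - 4371/418 = -3117/418 ≈ -7.4569)
q(-14)*(V + X) = (-14*(1 + 2*(-14)))*(-2 - 3117/418) = -14*(1 - 28)*(-3953/418) = -14*(-27)*(-3953/418) = 378*(-3953/418) = -747117/209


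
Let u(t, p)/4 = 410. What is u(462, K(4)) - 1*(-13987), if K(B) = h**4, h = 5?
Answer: 15627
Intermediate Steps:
K(B) = 625 (K(B) = 5**4 = 625)
u(t, p) = 1640 (u(t, p) = 4*410 = 1640)
u(462, K(4)) - 1*(-13987) = 1640 - 1*(-13987) = 1640 + 13987 = 15627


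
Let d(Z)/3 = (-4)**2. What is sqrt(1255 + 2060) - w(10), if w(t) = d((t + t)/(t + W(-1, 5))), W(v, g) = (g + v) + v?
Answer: -48 + sqrt(3315) ≈ 9.5760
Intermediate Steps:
W(v, g) = g + 2*v
d(Z) = 48 (d(Z) = 3*(-4)**2 = 3*16 = 48)
w(t) = 48
sqrt(1255 + 2060) - w(10) = sqrt(1255 + 2060) - 1*48 = sqrt(3315) - 48 = -48 + sqrt(3315)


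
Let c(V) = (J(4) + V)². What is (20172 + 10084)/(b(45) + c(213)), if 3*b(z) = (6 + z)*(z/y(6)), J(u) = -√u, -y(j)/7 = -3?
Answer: 105896/155951 ≈ 0.67903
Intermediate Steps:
y(j) = 21 (y(j) = -7*(-3) = 21)
c(V) = (-2 + V)² (c(V) = (-√4 + V)² = (-1*2 + V)² = (-2 + V)²)
b(z) = z*(6 + z)/63 (b(z) = ((6 + z)*(z/21))/3 = (z*(6 + z)/21)/3 = z*(6 + z)/63)
(20172 + 10084)/(b(45) + c(213)) = (20172 + 10084)/((1/63)*45*(6 + 45) + (-2 + 213)²) = 30256/((1/63)*45*51 + 211²) = 30256/(255/7 + 44521) = 30256/(311902/7) = 30256*(7/311902) = 105896/155951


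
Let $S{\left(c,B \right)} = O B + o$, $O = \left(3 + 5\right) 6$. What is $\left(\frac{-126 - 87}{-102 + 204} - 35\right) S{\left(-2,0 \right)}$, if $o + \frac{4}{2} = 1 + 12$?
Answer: $- \frac{13871}{34} \approx -407.97$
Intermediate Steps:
$O = 48$ ($O = 8 \cdot 6 = 48$)
$o = 11$ ($o = -2 + \left(1 + 12\right) = -2 + 13 = 11$)
$S{\left(c,B \right)} = 11 + 48 B$ ($S{\left(c,B \right)} = 48 B + 11 = 11 + 48 B$)
$\left(\frac{-126 - 87}{-102 + 204} - 35\right) S{\left(-2,0 \right)} = \left(\frac{-126 - 87}{-102 + 204} - 35\right) \left(11 + 48 \cdot 0\right) = \left(- \frac{213}{102} - 35\right) \left(11 + 0\right) = \left(\left(-213\right) \frac{1}{102} - 35\right) 11 = \left(- \frac{71}{34} - 35\right) 11 = \left(- \frac{1261}{34}\right) 11 = - \frac{13871}{34}$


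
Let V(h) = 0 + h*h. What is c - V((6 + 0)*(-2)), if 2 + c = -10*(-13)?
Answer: -16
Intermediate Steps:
V(h) = h² (V(h) = 0 + h² = h²)
c = 128 (c = -2 - 10*(-13) = -2 + 130 = 128)
c - V((6 + 0)*(-2)) = 128 - ((6 + 0)*(-2))² = 128 - (6*(-2))² = 128 - 1*(-12)² = 128 - 1*144 = 128 - 144 = -16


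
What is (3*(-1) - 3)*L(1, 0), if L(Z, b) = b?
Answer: 0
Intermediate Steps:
(3*(-1) - 3)*L(1, 0) = (3*(-1) - 3)*0 = (-3 - 3)*0 = -6*0 = 0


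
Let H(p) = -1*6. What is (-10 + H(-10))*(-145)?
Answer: 2320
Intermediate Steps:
H(p) = -6
(-10 + H(-10))*(-145) = (-10 - 6)*(-145) = -16*(-145) = 2320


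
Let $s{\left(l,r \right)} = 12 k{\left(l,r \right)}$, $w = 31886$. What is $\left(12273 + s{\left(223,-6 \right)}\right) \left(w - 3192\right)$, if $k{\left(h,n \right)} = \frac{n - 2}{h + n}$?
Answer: $\frac{76416282630}{217} \approx 3.5215 \cdot 10^{8}$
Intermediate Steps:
$k{\left(h,n \right)} = \frac{-2 + n}{h + n}$
$s{\left(l,r \right)} = \frac{12 \left(-2 + r\right)}{l + r}$ ($s{\left(l,r \right)} = 12 \frac{-2 + r}{l + r} = \frac{12 \left(-2 + r\right)}{l + r}$)
$\left(12273 + s{\left(223,-6 \right)}\right) \left(w - 3192\right) = \left(12273 + \frac{12 \left(-2 - 6\right)}{223 - 6}\right) \left(31886 - 3192\right) = \left(12273 + 12 \cdot \frac{1}{217} \left(-8\right)\right) 28694 = \left(12273 - \frac{96}{217}\right) 28694 = \frac{2663145}{217} \cdot 28694 = \frac{76416282630}{217}$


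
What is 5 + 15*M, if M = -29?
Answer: -430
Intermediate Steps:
5 + 15*M = 5 + 15*(-29) = 5 - 435 = -430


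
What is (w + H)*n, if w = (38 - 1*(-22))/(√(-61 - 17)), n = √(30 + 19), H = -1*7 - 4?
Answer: -77 - 70*I*√78/13 ≈ -77.0 - 47.556*I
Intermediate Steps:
H = -11 (H = -7 - 4 = -11)
n = 7 (n = √49 = 7)
w = -10*I*√78/13 (w = (38 + 22)/(√(-78)) = 60/((I*√78)) = 60*(-I*√78/78) = -10*I*√78/13 ≈ -6.7937*I)
(w + H)*n = (-10*I*√78/13 - 11)*7 = (-11 - 10*I*√78/13)*7 = -77 - 70*I*√78/13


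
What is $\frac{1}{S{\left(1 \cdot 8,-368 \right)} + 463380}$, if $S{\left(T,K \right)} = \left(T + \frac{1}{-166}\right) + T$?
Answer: $\frac{166}{76923735} \approx 2.158 \cdot 10^{-6}$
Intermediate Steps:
$S{\left(T,K \right)} = - \frac{1}{166} + 2 T$ ($S{\left(T,K \right)} = \left(T - \frac{1}{166}\right) + T = \left(- \frac{1}{166} + T\right) + T = - \frac{1}{166} + 2 T$)
$\frac{1}{S{\left(1 \cdot 8,-368 \right)} + 463380} = \frac{1}{\left(- \frac{1}{166} + 2 \cdot 1 \cdot 8\right) + 463380} = \frac{1}{\left(- \frac{1}{166} + 2 \cdot 8\right) + 463380} = \frac{1}{\left(- \frac{1}{166} + 16\right) + 463380} = \frac{1}{\frac{2655}{166} + 463380} = \frac{1}{\frac{76923735}{166}} = \frac{166}{76923735}$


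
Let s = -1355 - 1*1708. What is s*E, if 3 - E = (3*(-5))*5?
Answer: -238914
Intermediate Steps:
E = 78 (E = 3 - 3*(-5)*5 = 3 - (-15)*5 = 3 - 1*(-75) = 3 + 75 = 78)
s = -3063 (s = -1355 - 1708 = -3063)
s*E = -3063*78 = -238914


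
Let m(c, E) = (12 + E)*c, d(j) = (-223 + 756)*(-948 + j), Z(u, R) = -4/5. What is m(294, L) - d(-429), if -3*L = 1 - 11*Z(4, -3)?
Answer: 3682543/5 ≈ 7.3651e+5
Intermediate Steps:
Z(u, R) = -⅘ (Z(u, R) = -4*⅕ = -⅘)
d(j) = -505284 + 533*j (d(j) = 533*(-948 + j) = -505284 + 533*j)
L = -49/15 (L = -(1 - 11*(-⅘))/3 = -(1 + 44/5)/3 = -⅓*49/5 = -49/15 ≈ -3.2667)
m(c, E) = c*(12 + E)
m(294, L) - d(-429) = 294*(12 - 49/15) - (-505284 + 533*(-429)) = 294*(131/15) - (-505284 - 228657) = 12838/5 - 1*(-733941) = 12838/5 + 733941 = 3682543/5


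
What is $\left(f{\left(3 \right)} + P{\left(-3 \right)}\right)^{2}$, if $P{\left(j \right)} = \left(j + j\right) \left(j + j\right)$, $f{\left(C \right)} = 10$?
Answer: $2116$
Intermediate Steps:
$P{\left(j \right)} = 4 j^{2}$ ($P{\left(j \right)} = 2 j 2 j = 4 j^{2}$)
$\left(f{\left(3 \right)} + P{\left(-3 \right)}\right)^{2} = \left(10 + 4 \left(-3\right)^{2}\right)^{2} = \left(10 + 4 \cdot 9\right)^{2} = \left(10 + 36\right)^{2} = 46^{2} = 2116$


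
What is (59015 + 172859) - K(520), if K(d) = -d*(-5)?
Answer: 229274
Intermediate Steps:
K(d) = 5*d
(59015 + 172859) - K(520) = (59015 + 172859) - 5*520 = 231874 - 1*2600 = 231874 - 2600 = 229274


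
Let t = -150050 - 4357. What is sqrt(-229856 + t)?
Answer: I*sqrt(384263) ≈ 619.89*I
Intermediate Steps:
t = -154407
sqrt(-229856 + t) = sqrt(-229856 - 154407) = sqrt(-384263) = I*sqrt(384263)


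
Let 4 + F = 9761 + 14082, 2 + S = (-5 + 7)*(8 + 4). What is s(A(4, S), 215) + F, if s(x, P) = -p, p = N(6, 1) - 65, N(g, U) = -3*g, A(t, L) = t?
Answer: 23922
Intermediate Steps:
S = 22 (S = -2 + (-5 + 7)*(8 + 4) = -2 + 2*12 = -2 + 24 = 22)
p = -83 (p = -3*6 - 65 = -18 - 65 = -83)
s(x, P) = 83 (s(x, P) = -1*(-83) = 83)
F = 23839 (F = -4 + (9761 + 14082) = -4 + 23843 = 23839)
s(A(4, S), 215) + F = 83 + 23839 = 23922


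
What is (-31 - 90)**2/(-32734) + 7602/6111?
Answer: 7589177/9525594 ≈ 0.79671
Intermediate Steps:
(-31 - 90)**2/(-32734) + 7602/6111 = (-121)**2*(-1/32734) + 7602*(1/6111) = 14641*(-1/32734) + 362/291 = -14641/32734 + 362/291 = 7589177/9525594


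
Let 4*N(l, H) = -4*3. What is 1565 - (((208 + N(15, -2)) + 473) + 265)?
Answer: 622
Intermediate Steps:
N(l, H) = -3 (N(l, H) = (-4*3)/4 = (¼)*(-12) = -3)
1565 - (((208 + N(15, -2)) + 473) + 265) = 1565 - (((208 - 3) + 473) + 265) = 1565 - ((205 + 473) + 265) = 1565 - (678 + 265) = 1565 - 1*943 = 1565 - 943 = 622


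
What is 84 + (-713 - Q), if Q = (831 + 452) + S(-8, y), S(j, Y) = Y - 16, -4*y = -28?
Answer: -1903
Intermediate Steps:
y = 7 (y = -¼*(-28) = 7)
S(j, Y) = -16 + Y
Q = 1274 (Q = (831 + 452) + (-16 + 7) = 1283 - 9 = 1274)
84 + (-713 - Q) = 84 + (-713 - 1*1274) = 84 + (-713 - 1274) = 84 - 1987 = -1903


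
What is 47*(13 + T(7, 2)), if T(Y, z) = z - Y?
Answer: 376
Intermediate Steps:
47*(13 + T(7, 2)) = 47*(13 + (2 - 1*7)) = 47*(13 + (2 - 7)) = 47*(13 - 5) = 47*8 = 376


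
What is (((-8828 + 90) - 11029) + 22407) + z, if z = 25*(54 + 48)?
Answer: 5190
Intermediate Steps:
z = 2550 (z = 25*102 = 2550)
(((-8828 + 90) - 11029) + 22407) + z = (((-8828 + 90) - 11029) + 22407) + 2550 = ((-8738 - 11029) + 22407) + 2550 = (-19767 + 22407) + 2550 = 2640 + 2550 = 5190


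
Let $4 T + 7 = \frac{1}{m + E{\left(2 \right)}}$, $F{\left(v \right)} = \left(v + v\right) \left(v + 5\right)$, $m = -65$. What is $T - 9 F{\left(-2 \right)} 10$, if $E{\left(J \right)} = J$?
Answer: $\frac{135859}{126} \approx 1078.2$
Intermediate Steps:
$F{\left(v \right)} = 2 v \left(5 + v\right)$
$T = - \frac{221}{126}$ ($T = - \frac{7}{4} + \frac{1}{4 \left(-65 + 2\right)} = - \frac{7}{4} + \frac{1}{4 \left(-63\right)} = - \frac{7}{4} + \frac{1}{4} \left(- \frac{1}{63}\right) = - \frac{7}{4} - \frac{1}{252} = - \frac{221}{126} \approx -1.754$)
$T - 9 F{\left(-2 \right)} 10 = - \frac{221}{126} - 9 \cdot 2 \left(-2\right) \left(5 - 2\right) 10 = - \frac{221}{126} - 9 \cdot 2 \left(-2\right) 3 \cdot 10 = - \frac{221}{126} - 9 \left(\left(-12\right) 10\right) = - \frac{221}{126} - -1080 = - \frac{221}{126} + 1080 = \frac{135859}{126}$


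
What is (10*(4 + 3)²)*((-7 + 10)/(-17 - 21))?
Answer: -735/19 ≈ -38.684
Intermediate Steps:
(10*(4 + 3)²)*((-7 + 10)/(-17 - 21)) = (10*7²)*(3/(-38)) = (10*49)*(3*(-1/38)) = 490*(-3/38) = -735/19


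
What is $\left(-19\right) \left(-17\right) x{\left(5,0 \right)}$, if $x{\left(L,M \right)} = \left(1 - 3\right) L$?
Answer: $-3230$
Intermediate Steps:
$x{\left(L,M \right)} = - 2 L$
$\left(-19\right) \left(-17\right) x{\left(5,0 \right)} = \left(-19\right) \left(-17\right) \left(\left(-2\right) 5\right) = 323 \left(-10\right) = -3230$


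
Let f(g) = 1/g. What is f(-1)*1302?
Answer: -1302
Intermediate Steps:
f(g) = 1/g
f(-1)*1302 = 1302/(-1) = -1*1302 = -1302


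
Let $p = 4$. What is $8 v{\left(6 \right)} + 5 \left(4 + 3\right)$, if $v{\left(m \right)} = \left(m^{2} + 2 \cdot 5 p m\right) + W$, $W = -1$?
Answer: $2235$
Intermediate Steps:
$v{\left(m \right)} = -1 + m^{2} + 40 m$ ($v{\left(m \right)} = \left(m^{2} + 2 \cdot 5 \cdot 4 m\right) - 1 = \left(m^{2} + 10 \cdot 4 m\right) - 1 = \left(m^{2} + 40 m\right) - 1 = -1 + m^{2} + 40 m$)
$8 v{\left(6 \right)} + 5 \left(4 + 3\right) = 8 \left(-1 + 6^{2} + 40 \cdot 6\right) + 5 \left(4 + 3\right) = 8 \left(-1 + 36 + 240\right) + 5 \cdot 7 = 8 \cdot 275 + 35 = 2200 + 35 = 2235$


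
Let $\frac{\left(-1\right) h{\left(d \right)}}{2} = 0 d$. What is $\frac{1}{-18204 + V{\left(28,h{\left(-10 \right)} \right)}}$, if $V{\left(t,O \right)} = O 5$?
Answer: $- \frac{1}{18204} \approx -5.4933 \cdot 10^{-5}$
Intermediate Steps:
$h{\left(d \right)} = 0$ ($h{\left(d \right)} = - 2 \cdot 0 d = \left(-2\right) 0 = 0$)
$V{\left(t,O \right)} = 5 O$
$\frac{1}{-18204 + V{\left(28,h{\left(-10 \right)} \right)}} = \frac{1}{-18204 + 5 \cdot 0} = \frac{1}{-18204 + 0} = \frac{1}{-18204} = - \frac{1}{18204}$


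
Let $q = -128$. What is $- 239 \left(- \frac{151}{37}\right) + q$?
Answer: $\frac{31353}{37} \approx 847.38$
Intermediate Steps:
$- 239 \left(- \frac{151}{37}\right) + q = - 239 \left(- \frac{151}{37}\right) - 128 = - 239 \left(\left(-151\right) \frac{1}{37}\right) - 128 = \left(-239\right) \left(- \frac{151}{37}\right) - 128 = \frac{36089}{37} - 128 = \frac{31353}{37}$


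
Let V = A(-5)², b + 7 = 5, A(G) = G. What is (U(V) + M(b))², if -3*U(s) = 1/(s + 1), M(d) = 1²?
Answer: 5929/6084 ≈ 0.97452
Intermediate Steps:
b = -2 (b = -7 + 5 = -2)
V = 25 (V = (-5)² = 25)
M(d) = 1
U(s) = -1/(3*(1 + s)) (U(s) = -1/(3*(s + 1)) = -1/(3*(1 + s)))
(U(V) + M(b))² = (-1/(3 + 3*25) + 1)² = (-1/(3 + 75) + 1)² = (-1/78 + 1)² = (77/78)² = 5929/6084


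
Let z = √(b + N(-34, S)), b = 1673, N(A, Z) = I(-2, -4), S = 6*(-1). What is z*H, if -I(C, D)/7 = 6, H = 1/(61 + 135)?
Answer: √1631/196 ≈ 0.20605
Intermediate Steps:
S = -6
H = 1/196 ≈ 0.0051020
I(C, D) = -42 (I(C, D) = -7*6 = -42)
N(A, Z) = -42
z = √1631 (z = √(1673 - 42) = √1631 ≈ 40.386)
z*H = √1631*(1/196) = √1631/196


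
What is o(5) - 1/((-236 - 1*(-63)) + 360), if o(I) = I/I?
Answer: 186/187 ≈ 0.99465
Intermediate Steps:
o(I) = 1
o(5) - 1/((-236 - 1*(-63)) + 360) = 1 - 1/((-236 - 1*(-63)) + 360) = 1 - 1/((-236 + 63) + 360) = 1 - 1/(-173 + 360) = 1 - 1/187 = 186/187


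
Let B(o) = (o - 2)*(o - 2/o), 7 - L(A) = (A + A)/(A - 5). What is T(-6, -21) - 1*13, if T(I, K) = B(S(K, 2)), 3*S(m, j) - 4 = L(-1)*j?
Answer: 7918/1053 ≈ 7.5195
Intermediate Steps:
L(A) = 7 - 2*A/(-5 + A) (L(A) = 7 - (A + A)/(A - 5) = 7 - 2*A/(-5 + A))
S(m, j) = 4/3 + 20*j/9 (S(m, j) = 4/3 + ((5*(-7 - 1)/(-5 - 1))*j)/3 = 4/3 + ((5*(-8)/(-6))*j)/3 = 4/3 + ((5*(-1/6)*(-8))*j)/3 = 4/3 + (20*j/3)/3 = 4/3 + 20*j/9)
B(o) = (-2 + o)*(o - 2/o)
T(I, K) = 21607/1053 (T(I, K) = -2 + (4/3 + (20/9)*2)**2 - 2*(4/3 + (20/9)*2) + 4/(4/3 + (20/9)*2) = -2 + (4/3 + 40/9)**2 - 2*(4/3 + 40/9) + 4/(4/3 + 40/9) = -2 + (52/9)**2 - 2*52/9 + 4/(52/9) = -2 + 2704/81 - 104/9 + 4*(9/52) = -2 + 2704/81 - 104/9 + 9/13 = 21607/1053)
T(-6, -21) - 1*13 = 21607/1053 - 1*13 = 21607/1053 - 13 = 7918/1053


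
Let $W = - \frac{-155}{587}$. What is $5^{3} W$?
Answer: $\frac{19375}{587} \approx 33.007$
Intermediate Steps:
$W = \frac{155}{587}$ ($W = - \frac{-155}{587} = \left(-1\right) \left(- \frac{155}{587}\right) = \frac{155}{587} \approx 0.26405$)
$5^{3} W = 5^{3} \cdot \frac{155}{587} = 125 \cdot \frac{155}{587} = \frac{19375}{587}$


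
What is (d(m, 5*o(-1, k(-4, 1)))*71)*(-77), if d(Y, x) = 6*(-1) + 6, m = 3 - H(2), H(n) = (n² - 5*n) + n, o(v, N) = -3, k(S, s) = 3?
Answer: 0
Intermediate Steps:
H(n) = n² - 4*n
m = 7 (m = 3 - 2*(-4 + 2) = 3 - 2*(-2) = 3 - 1*(-4) = 3 + 4 = 7)
d(Y, x) = 0 (d(Y, x) = -6 + 6 = 0)
(d(m, 5*o(-1, k(-4, 1)))*71)*(-77) = (0*71)*(-77) = 0*(-77) = 0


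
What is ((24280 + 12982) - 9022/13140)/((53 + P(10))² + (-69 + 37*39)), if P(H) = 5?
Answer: 244806829/31128660 ≈ 7.8644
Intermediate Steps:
((24280 + 12982) - 9022/13140)/((53 + P(10))² + (-69 + 37*39)) = ((24280 + 12982) - 9022/13140)/((53 + 5)² + (-69 + 37*39)) = (37262 - 9022*1/13140)/(58² + (-69 + 1443)) = (37262 - 4511/6570)/(3364 + 1374) = (244806829/6570)/4738 = (244806829/6570)*(1/4738) = 244806829/31128660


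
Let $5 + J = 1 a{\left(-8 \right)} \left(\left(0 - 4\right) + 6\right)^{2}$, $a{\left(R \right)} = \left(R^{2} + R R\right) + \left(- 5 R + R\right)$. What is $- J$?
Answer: $-635$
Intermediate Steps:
$a{\left(R \right)} = - 4 R + 2 R^{2}$ ($a{\left(R \right)} = \left(R^{2} + R^{2}\right) - 4 R = 2 R^{2} - 4 R = - 4 R + 2 R^{2}$)
$J = 635$ ($J = -5 + 1 \cdot 2 \left(-8\right) \left(-2 - 8\right) \left(\left(0 - 4\right) + 6\right)^{2} = -5 + 1 \cdot 2 \left(-8\right) \left(-10\right) \left(\left(0 - 4\right) + 6\right)^{2} = -5 + 1 \cdot 160 \left(-4 + 6\right)^{2} = -5 + 160 \cdot 2^{2} = -5 + 160 \cdot 4 = -5 + 640 = 635$)
$- J = \left(-1\right) 635 = -635$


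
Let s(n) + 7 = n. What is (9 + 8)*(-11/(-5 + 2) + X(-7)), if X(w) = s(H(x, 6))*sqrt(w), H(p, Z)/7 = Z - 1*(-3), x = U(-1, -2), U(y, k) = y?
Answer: 187/3 + 952*I*sqrt(7) ≈ 62.333 + 2518.8*I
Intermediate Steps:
x = -1
H(p, Z) = 21 + 7*Z (H(p, Z) = 7*(Z - 1*(-3)) = 7*(Z + 3) = 7*(3 + Z) = 21 + 7*Z)
s(n) = -7 + n
X(w) = 56*sqrt(w) (X(w) = (-7 + (21 + 7*6))*sqrt(w) = (-7 + (21 + 42))*sqrt(w) = (-7 + 63)*sqrt(w) = 56*sqrt(w))
(9 + 8)*(-11/(-5 + 2) + X(-7)) = (9 + 8)*(-11/(-5 + 2) + 56*sqrt(-7)) = 17*(-11/(-3) + 56*(I*sqrt(7))) = 17*(-1/3*(-11) + 56*I*sqrt(7)) = 17*(11/3 + 56*I*sqrt(7)) = 187/3 + 952*I*sqrt(7)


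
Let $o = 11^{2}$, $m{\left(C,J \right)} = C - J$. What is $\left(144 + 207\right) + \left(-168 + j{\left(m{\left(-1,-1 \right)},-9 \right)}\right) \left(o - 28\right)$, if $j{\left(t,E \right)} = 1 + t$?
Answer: $-15180$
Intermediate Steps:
$o = 121$
$\left(144 + 207\right) + \left(-168 + j{\left(m{\left(-1,-1 \right)},-9 \right)}\right) \left(o - 28\right) = \left(144 + 207\right) + \left(-168 + \left(1 - 0\right)\right) \left(121 - 28\right) = 351 + \left(-168 + \left(1 + \left(-1 + 1\right)\right)\right) 93 = 351 + \left(-168 + \left(1 + 0\right)\right) 93 = 351 + \left(-168 + 1\right) 93 = 351 - 15531 = -15180$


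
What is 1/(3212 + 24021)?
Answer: 1/27233 ≈ 3.6720e-5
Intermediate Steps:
1/(3212 + 24021) = 1/27233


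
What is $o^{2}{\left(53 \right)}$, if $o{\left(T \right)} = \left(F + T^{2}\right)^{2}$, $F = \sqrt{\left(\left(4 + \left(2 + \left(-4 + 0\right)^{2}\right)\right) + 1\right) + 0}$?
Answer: $\left(2809 + \sqrt{23}\right)^{4} \approx 6.2686 \cdot 10^{13}$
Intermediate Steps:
$F = \sqrt{23}$ ($F = \sqrt{\left(\left(4 + \left(2 + \left(-4\right)^{2}\right)\right) + 1\right) + 0} = \sqrt{\left(\left(4 + \left(2 + 16\right)\right) + 1\right) + 0} = \sqrt{\left(\left(4 + 18\right) + 1\right) + 0} = \sqrt{\left(22 + 1\right) + 0} = \sqrt{23 + 0} = \sqrt{23} \approx 4.7958$)
$o{\left(T \right)} = \left(\sqrt{23} + T^{2}\right)^{2}$
$o^{2}{\left(53 \right)} = \left(\left(\sqrt{23} + 53^{2}\right)^{2}\right)^{2} = \left(\left(\sqrt{23} + 2809\right)^{2}\right)^{2} = \left(\left(2809 + \sqrt{23}\right)^{2}\right)^{2} = \left(2809 + \sqrt{23}\right)^{4}$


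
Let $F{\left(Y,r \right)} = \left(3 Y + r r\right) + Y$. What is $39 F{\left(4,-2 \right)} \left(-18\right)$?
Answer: $-14040$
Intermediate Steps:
$F{\left(Y,r \right)} = r^{2} + 4 Y$ ($F{\left(Y,r \right)} = \left(3 Y + r^{2}\right) + Y = \left(r^{2} + 3 Y\right) + Y = r^{2} + 4 Y$)
$39 F{\left(4,-2 \right)} \left(-18\right) = 39 \left(\left(-2\right)^{2} + 4 \cdot 4\right) \left(-18\right) = 39 \left(4 + 16\right) \left(-18\right) = 39 \cdot 20 \left(-18\right) = 780 \left(-18\right) = -14040$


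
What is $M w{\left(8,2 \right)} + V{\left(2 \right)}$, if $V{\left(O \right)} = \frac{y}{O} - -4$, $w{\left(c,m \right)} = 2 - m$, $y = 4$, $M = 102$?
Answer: $6$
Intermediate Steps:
$V{\left(O \right)} = 4 + \frac{4}{O}$ ($V{\left(O \right)} = \frac{4}{O} - -4 = \frac{4}{O} + 4 = 4 + \frac{4}{O}$)
$M w{\left(8,2 \right)} + V{\left(2 \right)} = 102 \left(2 - 2\right) + \left(4 + \frac{4}{2}\right) = 102 \left(2 - 2\right) + \left(4 + 4 \cdot \frac{1}{2}\right) = 102 \cdot 0 + \left(4 + 2\right) = 0 + 6 = 6$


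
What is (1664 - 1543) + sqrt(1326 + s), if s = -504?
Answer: 121 + sqrt(822) ≈ 149.67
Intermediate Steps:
(1664 - 1543) + sqrt(1326 + s) = (1664 - 1543) + sqrt(1326 - 504) = 121 + sqrt(822)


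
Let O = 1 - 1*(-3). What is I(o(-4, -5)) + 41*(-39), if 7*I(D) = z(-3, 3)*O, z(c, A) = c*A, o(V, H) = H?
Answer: -11229/7 ≈ -1604.1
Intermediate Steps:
O = 4 (O = 1 + 3 = 4)
z(c, A) = A*c
I(D) = -36/7 (I(D) = ((3*(-3))*4)/7 = (-9*4)/7 = (⅐)*(-36) = -36/7)
I(o(-4, -5)) + 41*(-39) = -36/7 + 41*(-39) = -36/7 - 1599 = -11229/7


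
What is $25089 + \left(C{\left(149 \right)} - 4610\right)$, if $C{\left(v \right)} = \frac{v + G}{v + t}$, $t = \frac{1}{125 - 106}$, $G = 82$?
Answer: $\frac{19333639}{944} \approx 20481.0$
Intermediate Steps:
$t = \frac{1}{19} \approx 0.052632$
$C{\left(v \right)} = \frac{82 + v}{\frac{1}{19} + v}$ ($C{\left(v \right)} = \frac{v + 82}{v + \frac{1}{19}} = \frac{82 + v}{\frac{1}{19} + v}$)
$25089 + \left(C{\left(149 \right)} - 4610\right) = 25089 - \left(4610 - \frac{19 \left(82 + 149\right)}{1 + 19 \cdot 149}\right) = 25089 - \left(4610 - 19 \frac{1}{1 + 2831} \cdot 231\right) = 25089 - \left(4610 - 19 \cdot \frac{1}{2832} \cdot 231\right) = 25089 - \left(4610 - \frac{1463}{944}\right) = 25089 + \left(\frac{1463}{944} - 4610\right) = 25089 - \frac{4350377}{944} = \frac{19333639}{944}$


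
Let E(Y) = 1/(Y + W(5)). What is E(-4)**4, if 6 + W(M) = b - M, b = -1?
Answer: 1/65536 ≈ 1.5259e-5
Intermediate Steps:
W(M) = -7 - M (W(M) = -6 + (-1 - M) = -7 - M)
E(Y) = 1/(-12 + Y) (E(Y) = 1/(Y + (-7 - 1*5)) = 1/(Y + (-7 - 5)) = 1/(Y - 12) = 1/(-12 + Y))
E(-4)**4 = (1/(-12 - 4))**4 = (1/(-16))**4 = (-1/16)**4 = 1/65536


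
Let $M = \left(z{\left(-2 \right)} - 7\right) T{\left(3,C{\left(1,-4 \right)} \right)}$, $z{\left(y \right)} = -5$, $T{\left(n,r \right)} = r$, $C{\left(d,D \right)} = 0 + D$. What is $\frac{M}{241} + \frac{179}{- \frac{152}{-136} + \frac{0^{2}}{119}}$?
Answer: $\frac{734275}{4579} \approx 160.36$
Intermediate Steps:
$C{\left(d,D \right)} = D$
$M = 48$ ($M = \left(-5 - 7\right) \left(-4\right) = \left(-12\right) \left(-4\right) = 48$)
$\frac{M}{241} + \frac{179}{- \frac{152}{-136} + \frac{0^{2}}{119}} = \frac{48}{241} + \frac{179}{- \frac{152}{-136} + \frac{0^{2}}{119}} = 48 \cdot \frac{1}{241} + \frac{179}{\left(-152\right) \left(- \frac{1}{136}\right) + 0 \cdot \frac{1}{119}} = \frac{48}{241} + \frac{179}{\frac{19}{17} + 0} = \frac{48}{241} + \frac{179}{\frac{19}{17}} = \frac{48}{241} + 179 \cdot \frac{17}{19} = \frac{48}{241} + \frac{3043}{19} = \frac{734275}{4579}$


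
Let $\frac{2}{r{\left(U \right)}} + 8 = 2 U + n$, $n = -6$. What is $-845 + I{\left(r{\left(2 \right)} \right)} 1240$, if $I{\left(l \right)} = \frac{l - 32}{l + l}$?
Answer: $98975$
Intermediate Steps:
$r{\left(U \right)} = \frac{2}{-14 + 2 U}$ ($r{\left(U \right)} = \frac{2}{-8 + \left(2 U - 6\right)} = \frac{2}{-8 + \left(-6 + 2 U\right)} = \frac{2}{-14 + 2 U}$)
$I{\left(l \right)} = \frac{-32 + l}{2 l}$
$-845 + I{\left(r{\left(2 \right)} \right)} 1240 = -845 + \frac{-32 + \frac{1}{-7 + 2}}{2 \frac{1}{-7 + 2}} \cdot 1240 = -845 + \frac{-32 + \frac{1}{-5}}{2 \frac{1}{-5}} \cdot 1240 = -845 + \frac{-32 - \frac{1}{5}}{2 \left(- \frac{1}{5}\right)} 1240 = -845 + \frac{1}{2} \left(-5\right) \left(- \frac{161}{5}\right) 1240 = -845 + \frac{161}{2} \cdot 1240 = -845 + 99820 = 98975$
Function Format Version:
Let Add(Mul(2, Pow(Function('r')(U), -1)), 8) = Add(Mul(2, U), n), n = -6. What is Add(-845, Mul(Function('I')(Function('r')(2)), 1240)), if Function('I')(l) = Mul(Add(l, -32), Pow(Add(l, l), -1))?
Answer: 98975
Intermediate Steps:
Function('r')(U) = Mul(2, Pow(Add(-14, Mul(2, U)), -1)) (Function('r')(U) = Mul(2, Pow(Add(-8, Add(Mul(2, U), -6)), -1)) = Mul(2, Pow(Add(-8, Add(-6, Mul(2, U))), -1)) = Mul(2, Pow(Add(-14, Mul(2, U)), -1)))
Function('I')(l) = Mul(Rational(1, 2), Pow(l, -1), Add(-32, l)) (Function('I')(l) = Mul(Add(-32, l), Pow(Mul(2, l), -1)) = Mul(Add(-32, l), Mul(Rational(1, 2), Pow(l, -1))) = Mul(Rational(1, 2), Pow(l, -1), Add(-32, l)))
Add(-845, Mul(Function('I')(Function('r')(2)), 1240)) = Add(-845, Mul(Mul(Rational(1, 2), Pow(Pow(Add(-7, 2), -1), -1), Add(-32, Pow(Add(-7, 2), -1))), 1240)) = Add(-845, Mul(Mul(Rational(1, 2), Pow(Pow(-5, -1), -1), Add(-32, Pow(-5, -1))), 1240)) = Add(-845, Mul(Mul(Rational(1, 2), Pow(Rational(-1, 5), -1), Add(-32, Rational(-1, 5))), 1240)) = Add(-845, Mul(Mul(Rational(1, 2), -5, Rational(-161, 5)), 1240)) = Add(-845, Mul(Rational(161, 2), 1240)) = Add(-845, 99820) = 98975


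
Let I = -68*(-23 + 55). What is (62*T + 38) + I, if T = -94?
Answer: -7966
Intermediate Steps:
I = -2176 (I = -68*32 = -2176)
(62*T + 38) + I = (62*(-94) + 38) - 2176 = (-5828 + 38) - 2176 = -5790 - 2176 = -7966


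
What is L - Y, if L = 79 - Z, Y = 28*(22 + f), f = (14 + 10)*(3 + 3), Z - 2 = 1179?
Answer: -5750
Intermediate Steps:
Z = 1181 (Z = 2 + 1179 = 1181)
f = 144 (f = 24*6 = 144)
Y = 4648 (Y = 28*(22 + 144) = 28*166 = 4648)
L = -1102 (L = 79 - 1*1181 = 79 - 1181 = -1102)
L - Y = -1102 - 1*4648 = -1102 - 4648 = -5750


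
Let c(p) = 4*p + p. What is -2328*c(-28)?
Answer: 325920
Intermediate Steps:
c(p) = 5*p
-2328*c(-28) = -11640*(-28) = -2328*(-140) = 325920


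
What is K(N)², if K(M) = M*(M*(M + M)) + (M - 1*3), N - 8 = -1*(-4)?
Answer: 12006225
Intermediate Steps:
N = 12 (N = 8 - 1*(-4) = 8 + 4 = 12)
K(M) = -3 + M + 2*M³ (K(M) = M*(M*(2*M)) + (M - 3) = M*(2*M²) + (-3 + M) = 2*M³ + (-3 + M) = -3 + M + 2*M³)
K(N)² = (-3 + 12 + 2*12³)² = (-3 + 12 + 2*1728)² = (-3 + 12 + 3456)² = 3465² = 12006225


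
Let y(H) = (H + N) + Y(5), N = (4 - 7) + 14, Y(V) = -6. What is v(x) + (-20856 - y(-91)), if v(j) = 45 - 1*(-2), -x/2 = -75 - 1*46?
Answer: -20723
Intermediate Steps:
N = 11 (N = -3 + 14 = 11)
y(H) = 5 + H (y(H) = (H + 11) - 6 = (11 + H) - 6 = 5 + H)
x = 242 (x = -2*(-75 - 1*46) = -2*(-75 - 46) = -2*(-121) = 242)
v(j) = 47 (v(j) = 45 + 2 = 47)
v(x) + (-20856 - y(-91)) = 47 + (-20856 - (5 - 91)) = 47 + (-20856 - 1*(-86)) = 47 + (-20856 + 86) = 47 - 20770 = -20723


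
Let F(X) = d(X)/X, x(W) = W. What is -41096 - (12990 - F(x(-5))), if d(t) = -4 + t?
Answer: -270421/5 ≈ -54084.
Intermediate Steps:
F(X) = (-4 + X)/X
-41096 - (12990 - F(x(-5))) = -41096 - (12990 - (-4 - 5)/(-5)) = -41096 - (12990 - (-1)*(-9)/5) = -41096 - (12990 - 1*9/5) = -41096 - (12990 - 9/5) = -41096 - 1*64941/5 = -41096 - 64941/5 = -270421/5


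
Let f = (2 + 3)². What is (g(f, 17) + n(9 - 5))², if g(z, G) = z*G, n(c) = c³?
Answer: 239121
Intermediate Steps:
f = 25 (f = 5² = 25)
g(z, G) = G*z
(g(f, 17) + n(9 - 5))² = (17*25 + (9 - 5)³)² = (425 + 4³)² = (425 + 64)² = 489² = 239121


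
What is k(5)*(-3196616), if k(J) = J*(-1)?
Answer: 15983080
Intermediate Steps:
k(J) = -J
k(5)*(-3196616) = -1*5*(-3196616) = -5*(-3196616) = 15983080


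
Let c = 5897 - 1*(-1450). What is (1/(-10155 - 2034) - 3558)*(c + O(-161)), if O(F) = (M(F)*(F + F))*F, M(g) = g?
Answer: 361658937176545/12189 ≈ 2.9671e+10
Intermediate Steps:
O(F) = 2*F³ (O(F) = (F*(F + F))*F = (F*(2*F))*F = (2*F²)*F = 2*F³)
c = 7347 (c = 5897 + 1450 = 7347)
(1/(-10155 - 2034) - 3558)*(c + O(-161)) = (1/(-10155 - 2034) - 3558)*(7347 + 2*(-161)³) = (1/(-12189) - 3558)*(7347 + 2*(-4173281)) = (-1/12189 - 3558)*(7347 - 8346562) = -43368463/12189*(-8339215) = 361658937176545/12189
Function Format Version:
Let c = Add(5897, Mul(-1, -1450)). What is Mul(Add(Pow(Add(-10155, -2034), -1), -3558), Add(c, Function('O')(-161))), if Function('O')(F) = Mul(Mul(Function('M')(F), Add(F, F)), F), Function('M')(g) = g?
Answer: Rational(361658937176545, 12189) ≈ 2.9671e+10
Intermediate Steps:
Function('O')(F) = Mul(2, Pow(F, 3)) (Function('O')(F) = Mul(Mul(F, Add(F, F)), F) = Mul(Mul(F, Mul(2, F)), F) = Mul(Mul(2, Pow(F, 2)), F) = Mul(2, Pow(F, 3)))
c = 7347 (c = Add(5897, 1450) = 7347)
Mul(Add(Pow(Add(-10155, -2034), -1), -3558), Add(c, Function('O')(-161))) = Mul(Add(Pow(Add(-10155, -2034), -1), -3558), Add(7347, Mul(2, Pow(-161, 3)))) = Mul(Add(Pow(-12189, -1), -3558), Add(7347, Mul(2, -4173281))) = Mul(Add(Rational(-1, 12189), -3558), Add(7347, -8346562)) = Mul(Rational(-43368463, 12189), -8339215) = Rational(361658937176545, 12189)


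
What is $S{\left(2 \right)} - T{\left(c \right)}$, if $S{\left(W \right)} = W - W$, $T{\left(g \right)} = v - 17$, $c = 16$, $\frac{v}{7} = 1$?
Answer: $10$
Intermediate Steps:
$v = 7$ ($v = 7 \cdot 1 = 7$)
$T{\left(g \right)} = -10$ ($T{\left(g \right)} = 7 - 17 = -10$)
$S{\left(W \right)} = 0$
$S{\left(2 \right)} - T{\left(c \right)} = 0 - -10 = 0 + 10 = 10$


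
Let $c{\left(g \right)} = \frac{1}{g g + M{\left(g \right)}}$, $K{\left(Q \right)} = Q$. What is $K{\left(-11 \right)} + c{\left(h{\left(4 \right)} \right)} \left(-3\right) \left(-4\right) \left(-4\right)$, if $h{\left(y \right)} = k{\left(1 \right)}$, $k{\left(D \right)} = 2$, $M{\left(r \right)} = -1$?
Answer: $-27$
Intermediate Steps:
$h{\left(y \right)} = 2$
$c{\left(g \right)} = \frac{1}{-1 + g^{2}}$ ($c{\left(g \right)} = \frac{1}{g g - 1} = \frac{1}{g^{2} - 1} = \frac{1}{-1 + g^{2}}$)
$K{\left(-11 \right)} + c{\left(h{\left(4 \right)} \right)} \left(-3\right) \left(-4\right) \left(-4\right) = -11 + \frac{\left(-3\right) \left(-4\right) \left(-4\right)}{-1 + 2^{2}} = -11 + \frac{12 \left(-4\right)}{-1 + 4} = -11 + \frac{1}{3} \left(-48\right) = -11 - 16 = -27$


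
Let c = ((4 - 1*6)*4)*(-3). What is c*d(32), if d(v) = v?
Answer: 768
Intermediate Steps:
c = 24 (c = ((4 - 6)*4)*(-3) = -2*4*(-3) = -8*(-3) = 24)
c*d(32) = 24*32 = 768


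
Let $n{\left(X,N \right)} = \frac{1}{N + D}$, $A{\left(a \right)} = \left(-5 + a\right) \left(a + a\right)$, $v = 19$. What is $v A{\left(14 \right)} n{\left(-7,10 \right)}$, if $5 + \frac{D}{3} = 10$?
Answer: $\frac{4788}{25} \approx 191.52$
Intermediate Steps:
$D = 15$ ($D = -15 + 3 \cdot 10 = -15 + 30 = 15$)
$A{\left(a \right)} = 2 a \left(-5 + a\right)$ ($A{\left(a \right)} = \left(-5 + a\right) 2 a = 2 a \left(-5 + a\right)$)
$n{\left(X,N \right)} = \frac{1}{15 + N}$ ($n{\left(X,N \right)} = \frac{1}{N + 15} = \frac{1}{15 + N}$)
$v A{\left(14 \right)} n{\left(-7,10 \right)} = \frac{19 \cdot 2 \cdot 14 \left(-5 + 14\right)}{15 + 10} = \frac{19 \cdot 2 \cdot 14 \cdot 9}{25} = 19 \cdot 252 \cdot \frac{1}{25} = 4788 \cdot \frac{1}{25} = \frac{4788}{25}$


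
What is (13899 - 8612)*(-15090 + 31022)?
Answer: 84232484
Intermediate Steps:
(13899 - 8612)*(-15090 + 31022) = 5287*15932 = 84232484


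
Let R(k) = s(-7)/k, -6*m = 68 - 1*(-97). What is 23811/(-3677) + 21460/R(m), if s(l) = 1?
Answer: -2170005361/3677 ≈ -5.9016e+5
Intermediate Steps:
m = -55/2 (m = -(68 - 1*(-97))/6 = -(68 + 97)/6 = -1/6*165 = -55/2 ≈ -27.500)
R(k) = 1/k
23811/(-3677) + 21460/R(m) = 23811/(-3677) + 21460/(1/(-55/2)) = 23811*(-1/3677) + 21460/(-2/55) = -23811/3677 + 21460*(-55/2) = -23811/3677 - 590150 = -2170005361/3677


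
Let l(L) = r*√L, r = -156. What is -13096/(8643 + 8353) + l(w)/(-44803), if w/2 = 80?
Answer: -3274/4249 + 624*√10/44803 ≈ -0.72649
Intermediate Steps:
w = 160 (w = 2*80 = 160)
l(L) = -156*√L
-13096/(8643 + 8353) + l(w)/(-44803) = -13096/(8643 + 8353) - 624*√10/(-44803) = -13096/16996 - 624*√10*(-1/44803) = -13096*1/16996 - 624*√10*(-1/44803) = -3274/4249 + 624*√10/44803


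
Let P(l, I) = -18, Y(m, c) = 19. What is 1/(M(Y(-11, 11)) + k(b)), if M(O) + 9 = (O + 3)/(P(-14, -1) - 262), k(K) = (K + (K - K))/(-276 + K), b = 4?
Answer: -1190/10821 ≈ -0.10997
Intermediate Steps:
k(K) = K/(-276 + K) (k(K) = (K + 0)/(-276 + K) = K/(-276 + K))
M(O) = -2523/280 - O/280 (M(O) = -9 + (O + 3)/(-18 - 262) = -9 + (3 + O)/(-280) = -9 + (3 + O)*(-1/280) = -9 + (-3/280 - O/280) = -2523/280 - O/280)
1/(M(Y(-11, 11)) + k(b)) = 1/((-2523/280 - 1/280*19) + 4/(-276 + 4)) = 1/((-2523/280 - 19/280) + 4/(-272)) = 1/(-1271/140 + 4*(-1/272)) = 1/(-1271/140 - 1/68) = 1/(-10821/1190) = -1190/10821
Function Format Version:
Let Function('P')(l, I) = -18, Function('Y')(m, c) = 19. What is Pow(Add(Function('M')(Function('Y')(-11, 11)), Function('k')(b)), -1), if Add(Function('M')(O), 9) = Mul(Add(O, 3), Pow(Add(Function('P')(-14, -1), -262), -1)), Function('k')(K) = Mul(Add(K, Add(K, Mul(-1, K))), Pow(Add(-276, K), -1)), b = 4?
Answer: Rational(-1190, 10821) ≈ -0.10997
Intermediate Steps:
Function('k')(K) = Mul(K, Pow(Add(-276, K), -1)) (Function('k')(K) = Mul(Add(K, 0), Pow(Add(-276, K), -1)) = Mul(K, Pow(Add(-276, K), -1)))
Function('M')(O) = Add(Rational(-2523, 280), Mul(Rational(-1, 280), O)) (Function('M')(O) = Add(-9, Mul(Add(O, 3), Pow(Add(-18, -262), -1))) = Add(-9, Mul(Add(3, O), Pow(-280, -1))) = Add(-9, Mul(Add(3, O), Rational(-1, 280))) = Add(-9, Add(Rational(-3, 280), Mul(Rational(-1, 280), O))) = Add(Rational(-2523, 280), Mul(Rational(-1, 280), O)))
Pow(Add(Function('M')(Function('Y')(-11, 11)), Function('k')(b)), -1) = Pow(Add(Add(Rational(-2523, 280), Mul(Rational(-1, 280), 19)), Mul(4, Pow(Add(-276, 4), -1))), -1) = Pow(Add(Add(Rational(-2523, 280), Rational(-19, 280)), Mul(4, Pow(-272, -1))), -1) = Pow(Add(Rational(-1271, 140), Mul(4, Rational(-1, 272))), -1) = Pow(Add(Rational(-1271, 140), Rational(-1, 68)), -1) = Pow(Rational(-10821, 1190), -1) = Rational(-1190, 10821)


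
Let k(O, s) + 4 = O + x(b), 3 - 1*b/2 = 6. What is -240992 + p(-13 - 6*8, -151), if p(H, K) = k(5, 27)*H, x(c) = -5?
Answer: -240748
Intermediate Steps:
b = -6 (b = 6 - 2*6 = 6 - 12 = -6)
k(O, s) = -9 + O (k(O, s) = -4 + (O - 5) = -4 + (-5 + O) = -9 + O)
p(H, K) = -4*H (p(H, K) = (-9 + 5)*H = -4*H)
-240992 + p(-13 - 6*8, -151) = -240992 - 4*(-13 - 6*8) = -240992 - 4*(-13 - 48) = -240992 - 4*(-61) = -240992 + 244 = -240748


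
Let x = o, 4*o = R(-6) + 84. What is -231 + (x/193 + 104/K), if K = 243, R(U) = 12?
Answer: -10807765/46899 ≈ -230.45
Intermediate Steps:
o = 24 (o = (12 + 84)/4 = (¼)*96 = 24)
x = 24
-231 + (x/193 + 104/K) = -231 + (24/193 + 104/243) = -231 + 25904/46899 = -10807765/46899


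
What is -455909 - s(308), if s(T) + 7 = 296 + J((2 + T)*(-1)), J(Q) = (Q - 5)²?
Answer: -555423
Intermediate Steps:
J(Q) = (-5 + Q)²
s(T) = 289 + (-7 - T)² (s(T) = -7 + (296 + (-5 + (2 + T)*(-1))²) = -7 + (296 + (-5 + (-2 - T))²) = -7 + (296 + (-7 - T)²) = 289 + (-7 - T)²)
-455909 - s(308) = -455909 - (289 + (7 + 308)²) = -455909 - (289 + 315²) = -455909 - (289 + 99225) = -455909 - 1*99514 = -455909 - 99514 = -555423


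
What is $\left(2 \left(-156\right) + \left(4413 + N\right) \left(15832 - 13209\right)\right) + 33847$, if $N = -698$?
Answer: $9777980$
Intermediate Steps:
$\left(2 \left(-156\right) + \left(4413 + N\right) \left(15832 - 13209\right)\right) + 33847 = \left(2 \left(-156\right) + \left(4413 - 698\right) \left(15832 - 13209\right)\right) + 33847 = \left(-312 + 3715 \cdot 2623\right) + 33847 = \left(-312 + 9744445\right) + 33847 = 9744133 + 33847 = 9777980$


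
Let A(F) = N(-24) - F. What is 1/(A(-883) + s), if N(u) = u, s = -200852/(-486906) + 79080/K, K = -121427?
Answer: 29561767431/25386500387891 ≈ 0.0011645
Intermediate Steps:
s = -7057835338/29561767431 (s = -200852/(-486906) + 79080/(-121427) = -200852*(-1/486906) + 79080*(-1/121427) = 100426/243453 - 79080/121427 = -7057835338/29561767431 ≈ -0.23875)
A(F) = -24 - F
1/(A(-883) + s) = 1/((-24 - 1*(-883)) - 7057835338/29561767431) = 1/((-24 + 883) - 7057835338/29561767431) = 1/(859 - 7057835338/29561767431) = 1/(25386500387891/29561767431) = 29561767431/25386500387891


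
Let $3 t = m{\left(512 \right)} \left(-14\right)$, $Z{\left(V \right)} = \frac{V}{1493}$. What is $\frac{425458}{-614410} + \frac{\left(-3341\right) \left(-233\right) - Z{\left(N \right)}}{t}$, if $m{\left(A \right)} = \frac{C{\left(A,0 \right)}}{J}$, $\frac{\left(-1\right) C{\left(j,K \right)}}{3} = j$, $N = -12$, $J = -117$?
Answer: $- \frac{41776304301425581}{3287653841920} \approx -12707.0$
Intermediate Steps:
$Z{\left(V \right)} = \frac{V}{1493}$ ($Z{\left(V \right)} = V \frac{1}{1493} = \frac{V}{1493}$)
$C{\left(j,K \right)} = - 3 j$
$m{\left(A \right)} = \frac{A}{39}$ ($m{\left(A \right)} = \frac{\left(-3\right) A}{-117} = - 3 A \left(- \frac{1}{117}\right) = \frac{A}{39}$)
$t = - \frac{7168}{117}$ ($t = \frac{\frac{1}{39} \cdot 512 \left(-14\right)}{3} = \frac{\frac{512}{39} \left(-14\right)}{3} = \frac{1}{3} \left(- \frac{7168}{39}\right) = - \frac{7168}{117} \approx -61.265$)
$\frac{425458}{-614410} + \frac{\left(-3341\right) \left(-233\right) - Z{\left(N \right)}}{t} = \frac{425458}{-614410} + \frac{\left(-3341\right) \left(-233\right) - \frac{1}{1493} \left(-12\right)}{- \frac{7168}{117}} = 425458 \left(- \frac{1}{614410}\right) + \left(778453 - - \frac{12}{1493}\right) \left(- \frac{117}{7168}\right) = - \frac{212729}{307205} + \left(778453 + \frac{12}{1493}\right) \left(- \frac{117}{7168}\right) = - \frac{212729}{307205} + \frac{1162230341}{1493} \left(- \frac{117}{7168}\right) = - \frac{212729}{307205} - \frac{135980949897}{10701824} = - \frac{41776304301425581}{3287653841920}$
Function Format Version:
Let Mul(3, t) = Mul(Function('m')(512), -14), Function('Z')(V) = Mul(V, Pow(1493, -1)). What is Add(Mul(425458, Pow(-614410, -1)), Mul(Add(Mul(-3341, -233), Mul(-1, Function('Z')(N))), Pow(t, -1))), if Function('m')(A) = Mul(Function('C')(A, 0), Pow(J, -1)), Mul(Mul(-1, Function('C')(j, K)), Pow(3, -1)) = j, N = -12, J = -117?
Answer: Rational(-41776304301425581, 3287653841920) ≈ -12707.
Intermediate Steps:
Function('Z')(V) = Mul(Rational(1, 1493), V) (Function('Z')(V) = Mul(V, Rational(1, 1493)) = Mul(Rational(1, 1493), V))
Function('C')(j, K) = Mul(-3, j)
Function('m')(A) = Mul(Rational(1, 39), A) (Function('m')(A) = Mul(Mul(-3, A), Pow(-117, -1)) = Mul(Mul(-3, A), Rational(-1, 117)) = Mul(Rational(1, 39), A))
t = Rational(-7168, 117) (t = Mul(Rational(1, 3), Mul(Mul(Rational(1, 39), 512), -14)) = Mul(Rational(1, 3), Mul(Rational(512, 39), -14)) = Mul(Rational(1, 3), Rational(-7168, 39)) = Rational(-7168, 117) ≈ -61.265)
Add(Mul(425458, Pow(-614410, -1)), Mul(Add(Mul(-3341, -233), Mul(-1, Function('Z')(N))), Pow(t, -1))) = Add(Mul(425458, Pow(-614410, -1)), Mul(Add(Mul(-3341, -233), Mul(-1, Mul(Rational(1, 1493), -12))), Pow(Rational(-7168, 117), -1))) = Add(Mul(425458, Rational(-1, 614410)), Mul(Add(778453, Mul(-1, Rational(-12, 1493))), Rational(-117, 7168))) = Add(Rational(-212729, 307205), Mul(Add(778453, Rational(12, 1493)), Rational(-117, 7168))) = Add(Rational(-212729, 307205), Mul(Rational(1162230341, 1493), Rational(-117, 7168))) = Add(Rational(-212729, 307205), Rational(-135980949897, 10701824)) = Rational(-41776304301425581, 3287653841920)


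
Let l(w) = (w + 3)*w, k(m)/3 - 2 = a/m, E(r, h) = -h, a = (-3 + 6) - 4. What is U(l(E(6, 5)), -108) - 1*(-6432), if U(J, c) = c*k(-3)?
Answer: 5676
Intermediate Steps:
a = -1 (a = 3 - 4 = -1)
k(m) = 6 - 3/m (k(m) = 6 + 3*(-1/m) = 6 - 3/m)
l(w) = w*(3 + w) (l(w) = (3 + w)*w = w*(3 + w))
U(J, c) = 7*c (U(J, c) = c*(6 - 3/(-3)) = c*(6 - 3*(-⅓)) = c*(6 + 1) = c*7 = 7*c)
U(l(E(6, 5)), -108) - 1*(-6432) = 7*(-108) - 1*(-6432) = -756 + 6432 = 5676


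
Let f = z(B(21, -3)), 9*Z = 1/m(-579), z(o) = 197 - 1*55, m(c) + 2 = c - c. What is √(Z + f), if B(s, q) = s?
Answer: √5110/6 ≈ 11.914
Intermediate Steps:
m(c) = -2 (m(c) = -2 + (c - c) = -2 + 0 = -2)
z(o) = 142 (z(o) = 197 - 55 = 142)
Z = -1/18 (Z = (⅑)/(-2) = (⅑)*(-½) = -1/18 ≈ -0.055556)
f = 142
√(Z + f) = √(-1/18 + 142) = √(2555/18) = √5110/6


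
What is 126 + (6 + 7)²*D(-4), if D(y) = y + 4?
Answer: 126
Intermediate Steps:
D(y) = 4 + y
126 + (6 + 7)²*D(-4) = 126 + (6 + 7)²*(4 - 4) = 126 + 13²*0 = 126 + 169*0 = 126 + 0 = 126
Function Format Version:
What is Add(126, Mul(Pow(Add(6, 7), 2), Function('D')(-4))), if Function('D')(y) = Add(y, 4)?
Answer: 126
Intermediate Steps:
Function('D')(y) = Add(4, y)
Add(126, Mul(Pow(Add(6, 7), 2), Function('D')(-4))) = Add(126, Mul(Pow(Add(6, 7), 2), Add(4, -4))) = Add(126, Mul(Pow(13, 2), 0)) = Add(126, Mul(169, 0)) = Add(126, 0) = 126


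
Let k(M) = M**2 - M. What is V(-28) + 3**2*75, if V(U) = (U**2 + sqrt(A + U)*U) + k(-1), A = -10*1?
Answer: 1461 - 28*I*sqrt(38) ≈ 1461.0 - 172.6*I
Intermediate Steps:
A = -10
V(U) = 2 + U**2 + U*sqrt(-10 + U) (V(U) = (U**2 + sqrt(-10 + U)*U) - (-1 - 1) = (U**2 + U*sqrt(-10 + U)) - 1*(-2) = (U**2 + U*sqrt(-10 + U)) + 2 = 2 + U**2 + U*sqrt(-10 + U))
V(-28) + 3**2*75 = (2 + (-28)**2 - 28*sqrt(-10 - 28)) + 3**2*75 = (2 + 784 - 28*I*sqrt(38)) + 9*75 = (2 + 784 - 28*I*sqrt(38)) + 675 = (786 - 28*I*sqrt(38)) + 675 = 1461 - 28*I*sqrt(38)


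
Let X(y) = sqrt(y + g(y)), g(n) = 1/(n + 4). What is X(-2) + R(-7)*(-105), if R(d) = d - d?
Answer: I*sqrt(6)/2 ≈ 1.2247*I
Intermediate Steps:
R(d) = 0
g(n) = 1/(4 + n)
X(y) = sqrt(y + 1/(4 + y))
X(-2) + R(-7)*(-105) = sqrt((1 - 2*(4 - 2))/(4 - 2)) + 0*(-105) = sqrt((1 - 2*2)/2) + 0 = sqrt((1 - 4)/2) + 0 = sqrt((1/2)*(-3)) + 0 = sqrt(-3/2) + 0 = I*sqrt(6)/2 + 0 = I*sqrt(6)/2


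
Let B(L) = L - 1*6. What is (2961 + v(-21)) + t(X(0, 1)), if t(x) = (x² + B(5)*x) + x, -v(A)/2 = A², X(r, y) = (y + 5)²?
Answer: 3375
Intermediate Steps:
B(L) = -6 + L (B(L) = L - 6 = -6 + L)
X(r, y) = (5 + y)²
v(A) = -2*A²
t(x) = x² (t(x) = (x² + (-6 + 5)*x) + x = (x² - x) + x = x²)
(2961 + v(-21)) + t(X(0, 1)) = (2961 - 2*(-21)²) + ((5 + 1)²)² = (2961 - 2*441) + (6²)² = (2961 - 882) + 36² = 2079 + 1296 = 3375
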